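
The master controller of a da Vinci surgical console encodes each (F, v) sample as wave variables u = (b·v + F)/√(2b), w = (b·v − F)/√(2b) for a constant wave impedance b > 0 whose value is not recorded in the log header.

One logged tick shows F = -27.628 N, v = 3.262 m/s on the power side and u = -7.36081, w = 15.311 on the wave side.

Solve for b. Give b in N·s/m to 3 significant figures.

b = 2.97 N·s/m

u + w = 7.95019;  u + w = √(2b)·v, so √(2b) = 7.95019/3.262 = 2.43721.
b = (√(2b))²/2 = 5.94001/2 = 2.97000.
(Check via u − w = 2F/√(2b): u − w = -22.67181, 2F/√(2b) = -22.67179.)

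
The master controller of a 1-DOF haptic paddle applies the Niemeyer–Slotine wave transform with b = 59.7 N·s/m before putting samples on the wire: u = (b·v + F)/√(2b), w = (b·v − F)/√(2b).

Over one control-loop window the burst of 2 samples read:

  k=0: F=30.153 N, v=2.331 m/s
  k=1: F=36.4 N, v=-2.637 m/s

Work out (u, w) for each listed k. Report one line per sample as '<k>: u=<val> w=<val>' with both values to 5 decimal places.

0: u=15.49494 w=9.97597
1: u=-11.07610 w=-17.73848

k=0: b·v=59.7×2.331=139.16070; √(2b)=10.92703; u=(139.16070+30.153)/10.92703=15.49494, w=(139.16070−30.153)/10.92703=9.97597
k=1: b·v=59.7×(-2.637)=-157.42890; √(2b)=10.92703; u=(-157.42890+36.4)/10.92703=-11.07610, w=(-157.42890−36.4)/10.92703=-17.73848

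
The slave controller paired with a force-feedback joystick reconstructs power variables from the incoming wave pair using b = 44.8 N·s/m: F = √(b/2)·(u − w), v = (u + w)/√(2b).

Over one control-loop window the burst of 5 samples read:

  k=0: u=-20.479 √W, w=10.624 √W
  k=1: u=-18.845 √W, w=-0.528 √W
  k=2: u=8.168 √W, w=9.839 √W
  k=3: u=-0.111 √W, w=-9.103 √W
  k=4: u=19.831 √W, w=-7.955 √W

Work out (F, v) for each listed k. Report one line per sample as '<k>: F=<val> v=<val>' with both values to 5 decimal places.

k=0: u−w=-31.10300, u+w=-9.85500; √(b/2)=4.73286, √(2b)=9.46573; F=4.73286×(-31.103)=-147.20626, v=-9.85500/9.46573=-1.04112
k=1: u−w=-18.31700, u+w=-19.37300; √(b/2)=4.73286, √(2b)=9.46573; F=4.73286×(-18.317)=-86.69187, v=-19.37300/9.46573=-2.04665
k=2: u−w=-1.67100, u+w=18.00700; √(b/2)=4.73286, √(2b)=9.46573; F=4.73286×(-1.671)=-7.90862, v=18.00700/9.46573=1.90234
k=3: u−w=8.99200, u+w=-9.21400; √(b/2)=4.73286, √(2b)=9.46573; F=4.73286×8.992=42.55791, v=-9.21400/9.46573=-0.97341
k=4: u−w=27.78600, u+w=11.87600; √(b/2)=4.73286, √(2b)=9.46573; F=4.73286×27.786=131.50735, v=11.87600/9.46573=1.25463

0: F=-147.20626 v=-1.04112
1: F=-86.69187 v=-2.04665
2: F=-7.90862 v=1.90234
3: F=42.55791 v=-0.97341
4: F=131.50735 v=1.25463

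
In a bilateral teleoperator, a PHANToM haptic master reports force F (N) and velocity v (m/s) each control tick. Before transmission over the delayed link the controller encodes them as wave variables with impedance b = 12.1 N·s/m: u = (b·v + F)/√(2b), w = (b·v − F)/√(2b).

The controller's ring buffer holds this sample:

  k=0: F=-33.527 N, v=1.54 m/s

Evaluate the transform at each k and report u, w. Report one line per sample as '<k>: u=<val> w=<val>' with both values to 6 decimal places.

k=0: b·v=12.1×1.54=18.634000; √(2b)=4.919350; u=(18.634000+(-33.527))/4.919350=-3.027433, w=(18.634000−(-33.527))/4.919350=10.603231

0: u=-3.027433 w=10.603231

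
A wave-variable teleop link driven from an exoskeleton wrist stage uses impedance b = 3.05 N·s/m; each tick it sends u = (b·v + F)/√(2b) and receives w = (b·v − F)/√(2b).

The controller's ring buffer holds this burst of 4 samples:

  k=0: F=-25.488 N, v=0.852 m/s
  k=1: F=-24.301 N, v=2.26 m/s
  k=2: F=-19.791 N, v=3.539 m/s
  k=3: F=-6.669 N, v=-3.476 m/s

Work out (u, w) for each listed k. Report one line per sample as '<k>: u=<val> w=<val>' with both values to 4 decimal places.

k=0: b·v=3.05×0.852=2.5986; √(2b)=2.4698; u=(2.5986+(-25.488))/2.4698=-9.2676, w=(2.5986−(-25.488))/2.4698=11.3719
k=1: b·v=3.05×2.26=6.8930; √(2b)=2.4698; u=(6.8930+(-24.301))/2.4698=-7.0483, w=(6.8930−(-24.301))/2.4698=12.6301
k=2: b·v=3.05×3.539=10.7940; √(2b)=2.4698; u=(10.7940+(-19.791))/2.4698=-3.6428, w=(10.7940−(-19.791))/2.4698=12.3835
k=3: b·v=3.05×(-3.476)=-10.6018; √(2b)=2.4698; u=(-10.6018+(-6.669))/2.4698=-6.9927, w=(-10.6018−(-6.669))/2.4698=-1.5923

0: u=-9.2676 w=11.3719
1: u=-7.0483 w=12.6301
2: u=-3.6428 w=12.3835
3: u=-6.9927 w=-1.5923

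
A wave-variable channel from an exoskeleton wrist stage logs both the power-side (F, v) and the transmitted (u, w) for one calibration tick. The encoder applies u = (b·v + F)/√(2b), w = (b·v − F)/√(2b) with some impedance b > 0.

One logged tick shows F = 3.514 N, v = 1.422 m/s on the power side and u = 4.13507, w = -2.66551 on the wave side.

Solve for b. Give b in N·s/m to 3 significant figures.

b = 0.534 N·s/m

u + w = 1.4696;  u + w = √(2b)·v, so √(2b) = 1.4696/1.422 = 1.0334.
b = (√(2b))²/2 = 1.0680/2 = 0.5340.
(Check via u − w = 2F/√(2b): u − w = 6.8006, 2F/√(2b) = 6.8005.)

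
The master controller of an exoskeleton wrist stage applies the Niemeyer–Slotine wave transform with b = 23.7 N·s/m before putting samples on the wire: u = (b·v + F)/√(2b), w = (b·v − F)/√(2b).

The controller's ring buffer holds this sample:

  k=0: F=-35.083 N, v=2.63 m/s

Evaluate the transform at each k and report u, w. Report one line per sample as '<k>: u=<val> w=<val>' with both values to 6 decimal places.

k=0: b·v=23.7×2.63=62.331000; √(2b)=6.884766; u=(62.331000+(-35.083))/6.884766=3.957724, w=(62.331000−(-35.083))/6.884766=14.149210

0: u=3.957724 w=14.149210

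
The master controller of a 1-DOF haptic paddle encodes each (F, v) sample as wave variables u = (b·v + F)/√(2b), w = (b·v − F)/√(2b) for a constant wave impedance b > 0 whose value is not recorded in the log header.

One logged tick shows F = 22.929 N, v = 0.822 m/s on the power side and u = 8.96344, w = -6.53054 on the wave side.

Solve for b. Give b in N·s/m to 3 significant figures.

u + w = 2.43290;  u + w = √(2b)·v, so √(2b) = 2.43290/0.822 = 2.95973.
b = (√(2b))²/2 = 8.76002/2 = 4.38001.
(Check via u − w = 2F/√(2b): u − w = 15.49398, 2F/√(2b) = 15.49397.)

b = 4.38 N·s/m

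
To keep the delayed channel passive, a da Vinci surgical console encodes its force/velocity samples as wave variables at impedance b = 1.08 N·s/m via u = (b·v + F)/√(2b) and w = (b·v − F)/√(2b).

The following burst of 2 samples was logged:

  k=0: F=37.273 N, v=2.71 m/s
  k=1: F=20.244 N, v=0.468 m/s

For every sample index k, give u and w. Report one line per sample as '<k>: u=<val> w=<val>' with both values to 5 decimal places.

k=0: b·v=1.08×2.71=2.92680; √(2b)=1.46969; u=(2.92680+37.273)/1.46969=27.35250, w=(2.92680−37.273)/1.46969=-23.36963
k=1: b·v=1.08×0.468=0.50544; √(2b)=1.46969; u=(0.50544+20.244)/1.46969=14.11821, w=(0.50544−20.244)/1.46969=-13.43039

0: u=27.35250 w=-23.36963
1: u=14.11821 w=-13.43039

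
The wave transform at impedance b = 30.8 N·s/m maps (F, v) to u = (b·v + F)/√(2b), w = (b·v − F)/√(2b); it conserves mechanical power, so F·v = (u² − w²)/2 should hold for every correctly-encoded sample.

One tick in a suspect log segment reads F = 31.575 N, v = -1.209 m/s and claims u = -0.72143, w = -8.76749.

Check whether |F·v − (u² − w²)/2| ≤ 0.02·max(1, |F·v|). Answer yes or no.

F·v = 31.575×(-1.209) = -38.17417 W.
(u² − w²)/2 = (0.52046 − 76.86888)/2 = -38.17421 W.
|Δ| = 0.00003;  2% of max(1, |F·v|) = 0.76348.

yes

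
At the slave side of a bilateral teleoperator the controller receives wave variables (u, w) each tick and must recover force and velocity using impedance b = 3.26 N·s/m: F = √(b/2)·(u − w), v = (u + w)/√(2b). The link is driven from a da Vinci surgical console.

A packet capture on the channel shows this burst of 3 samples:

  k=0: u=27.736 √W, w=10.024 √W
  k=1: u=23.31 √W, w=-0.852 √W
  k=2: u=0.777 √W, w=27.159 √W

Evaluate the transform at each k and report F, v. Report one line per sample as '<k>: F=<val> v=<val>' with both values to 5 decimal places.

k=0: u−w=17.71200, u+w=37.76000; √(b/2)=1.27671, √(2b)=2.55343; F=1.27671×17.712=22.61317, v=37.76000/2.55343=14.78796
k=1: u−w=24.16200, u+w=22.45800; √(b/2)=1.27671, √(2b)=2.55343; F=1.27671×24.162=30.84798, v=22.45800/2.55343=8.79523
k=2: u−w=-26.38200, u+w=27.93600; √(b/2)=1.27671, √(2b)=2.55343; F=1.27671×(-26.382)=-33.68228, v=27.93600/2.55343=10.94058

0: F=22.61317 v=14.78796
1: F=30.84798 v=8.79523
2: F=-33.68228 v=10.94058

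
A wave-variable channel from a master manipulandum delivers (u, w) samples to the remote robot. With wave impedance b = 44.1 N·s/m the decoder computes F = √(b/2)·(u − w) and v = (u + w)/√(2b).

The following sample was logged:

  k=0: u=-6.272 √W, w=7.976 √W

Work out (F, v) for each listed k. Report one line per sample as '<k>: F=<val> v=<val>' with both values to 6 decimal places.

k=0: u−w=-14.248000, u+w=1.704000; √(b/2)=4.695743, √(2b)=9.391486; F=4.695743×(-14.248)=-66.904943, v=1.704000/9.391486=0.181441

0: F=-66.904943 v=0.181441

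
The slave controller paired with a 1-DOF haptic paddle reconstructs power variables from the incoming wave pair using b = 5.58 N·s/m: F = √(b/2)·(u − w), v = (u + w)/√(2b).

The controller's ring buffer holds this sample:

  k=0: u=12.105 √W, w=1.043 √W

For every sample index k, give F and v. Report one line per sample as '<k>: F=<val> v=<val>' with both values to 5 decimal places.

k=0: u−w=11.06200, u+w=13.14800; √(b/2)=1.67033, √(2b)=3.34066; F=1.67033×11.062=18.47718, v=13.14800/3.34066=3.93575

0: F=18.47718 v=3.93575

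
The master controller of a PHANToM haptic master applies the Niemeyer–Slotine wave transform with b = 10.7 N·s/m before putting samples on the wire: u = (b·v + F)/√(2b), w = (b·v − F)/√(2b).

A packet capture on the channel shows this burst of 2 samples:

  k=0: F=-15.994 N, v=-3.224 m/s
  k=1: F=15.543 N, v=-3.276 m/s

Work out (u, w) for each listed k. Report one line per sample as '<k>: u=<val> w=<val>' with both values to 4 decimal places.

k=0: b·v=10.7×(-3.224)=-34.4968; √(2b)=4.6260; u=(-34.4968+(-15.994))/4.6260=-10.9145, w=(-34.4968−(-15.994))/4.6260=-3.9997
k=1: b·v=10.7×(-3.276)=-35.0532; √(2b)=4.6260; u=(-35.0532+15.543)/4.6260=-4.2175, w=(-35.0532−15.543)/4.6260=-10.9373

0: u=-10.9145 w=-3.9997
1: u=-4.2175 w=-10.9373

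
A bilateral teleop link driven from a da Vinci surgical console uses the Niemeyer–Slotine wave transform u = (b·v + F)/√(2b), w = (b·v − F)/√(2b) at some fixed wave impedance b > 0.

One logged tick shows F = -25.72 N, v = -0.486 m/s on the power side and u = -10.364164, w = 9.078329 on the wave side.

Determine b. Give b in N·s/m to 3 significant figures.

u + w = -1.285835;  u + w = √(2b)·v, so √(2b) = -1.285835/(-0.486) = 2.645751.
b = (√(2b))²/2 = 6.999999/2 = 3.499999.
(Check via u − w = 2F/√(2b): u − w = -19.442493, 2F/√(2b) = -19.442495.)

b = 3.5 N·s/m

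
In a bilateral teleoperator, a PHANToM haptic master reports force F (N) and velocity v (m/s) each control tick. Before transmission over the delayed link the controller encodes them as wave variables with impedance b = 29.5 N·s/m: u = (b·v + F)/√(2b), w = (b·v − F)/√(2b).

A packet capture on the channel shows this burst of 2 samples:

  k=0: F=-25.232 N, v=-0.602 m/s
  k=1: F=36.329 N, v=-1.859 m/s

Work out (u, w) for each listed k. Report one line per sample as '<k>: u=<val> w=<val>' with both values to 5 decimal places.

k=0: b·v=29.5×(-0.602)=-17.75900; √(2b)=7.68115; u=(-17.75900+(-25.232))/7.68115=-5.59695, w=(-17.75900−(-25.232))/7.68115=0.97290
k=1: b·v=29.5×(-1.859)=-54.84050; √(2b)=7.68115; u=(-54.84050+36.329)/7.68115=-2.40999, w=(-54.84050−36.329)/7.68115=-11.86926

0: u=-5.59695 w=0.97290
1: u=-2.40999 w=-11.86926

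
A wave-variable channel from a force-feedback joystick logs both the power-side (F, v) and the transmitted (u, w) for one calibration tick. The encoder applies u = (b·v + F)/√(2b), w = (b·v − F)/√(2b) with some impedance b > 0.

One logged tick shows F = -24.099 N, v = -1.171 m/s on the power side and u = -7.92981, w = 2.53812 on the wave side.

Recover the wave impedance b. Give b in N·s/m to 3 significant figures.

u + w = -5.39169;  u + w = √(2b)·v, so √(2b) = -5.39169/(-1.171) = 4.60435.
b = (√(2b))²/2 = 21.20001/2 = 10.60000.
(Check via u − w = 2F/√(2b): u − w = -10.46793, 2F/√(2b) = -10.46793.)

b = 10.6 N·s/m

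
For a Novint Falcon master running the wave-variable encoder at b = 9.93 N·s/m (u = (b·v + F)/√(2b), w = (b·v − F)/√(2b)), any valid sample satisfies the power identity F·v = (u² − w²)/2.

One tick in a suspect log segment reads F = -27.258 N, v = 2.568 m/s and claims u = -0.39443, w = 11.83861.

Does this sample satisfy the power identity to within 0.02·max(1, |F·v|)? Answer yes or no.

yes

F·v = (-27.258)×2.568 = -69.99854 W.
(u² − w²)/2 = (0.15558 − 140.15269)/2 = -69.99856 W.
|Δ| = 0.00001;  2% of max(1, |F·v|) = 1.39997.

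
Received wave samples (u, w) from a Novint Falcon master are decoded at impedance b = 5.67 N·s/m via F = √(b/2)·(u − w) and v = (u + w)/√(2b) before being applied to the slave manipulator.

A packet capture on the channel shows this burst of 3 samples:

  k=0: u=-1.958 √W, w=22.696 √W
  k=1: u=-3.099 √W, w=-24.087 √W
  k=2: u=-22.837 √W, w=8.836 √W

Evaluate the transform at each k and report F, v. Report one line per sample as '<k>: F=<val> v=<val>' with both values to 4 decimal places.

0: F=-41.5111 v=6.1583
1: F=35.3385 v=-8.0731
2: F=-53.3293 v=-4.1577

k=0: u−w=-24.6540, u+w=20.7380; √(b/2)=1.6837, √(2b)=3.3675; F=1.6837×(-24.654)=-41.5111, v=20.7380/3.3675=6.1583
k=1: u−w=20.9880, u+w=-27.1860; √(b/2)=1.6837, √(2b)=3.3675; F=1.6837×20.988=35.3385, v=-27.1860/3.3675=-8.0731
k=2: u−w=-31.6730, u+w=-14.0010; √(b/2)=1.6837, √(2b)=3.3675; F=1.6837×(-31.673)=-53.3293, v=-14.0010/3.3675=-4.1577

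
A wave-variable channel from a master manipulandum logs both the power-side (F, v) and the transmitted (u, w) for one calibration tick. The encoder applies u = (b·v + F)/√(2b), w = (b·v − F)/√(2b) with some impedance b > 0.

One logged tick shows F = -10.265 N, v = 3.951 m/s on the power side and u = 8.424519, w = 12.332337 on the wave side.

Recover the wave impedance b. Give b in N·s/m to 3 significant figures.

b = 13.8 N·s/m

u + w = 20.756856;  u + w = √(2b)·v, so √(2b) = 20.756856/3.951 = 5.253570.
b = (√(2b))²/2 = 27.600000/2 = 13.800000.
(Check via u − w = 2F/√(2b): u − w = -3.907818, 2F/√(2b) = -3.907819.)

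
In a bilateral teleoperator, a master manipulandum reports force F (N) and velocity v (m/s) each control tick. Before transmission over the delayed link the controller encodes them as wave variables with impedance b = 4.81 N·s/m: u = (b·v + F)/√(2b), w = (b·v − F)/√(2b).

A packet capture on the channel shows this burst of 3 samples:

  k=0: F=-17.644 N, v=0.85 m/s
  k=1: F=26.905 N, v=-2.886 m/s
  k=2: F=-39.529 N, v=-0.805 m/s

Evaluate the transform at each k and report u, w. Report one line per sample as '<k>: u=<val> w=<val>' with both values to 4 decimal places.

0: u=-4.3705 w=7.0068
1: u=4.1989 w=-13.1501
2: u=-13.9931 w=11.4963

k=0: b·v=4.81×0.85=4.0885; √(2b)=3.1016; u=(4.0885+(-17.644))/3.1016=-4.3705, w=(4.0885−(-17.644))/3.1016=7.0068
k=1: b·v=4.81×(-2.886)=-13.8817; √(2b)=3.1016; u=(-13.8817+26.905)/3.1016=4.1989, w=(-13.8817−26.905)/3.1016=-13.1501
k=2: b·v=4.81×(-0.805)=-3.8720; √(2b)=3.1016; u=(-3.8720+(-39.529))/3.1016=-13.9931, w=(-3.8720−(-39.529))/3.1016=11.4963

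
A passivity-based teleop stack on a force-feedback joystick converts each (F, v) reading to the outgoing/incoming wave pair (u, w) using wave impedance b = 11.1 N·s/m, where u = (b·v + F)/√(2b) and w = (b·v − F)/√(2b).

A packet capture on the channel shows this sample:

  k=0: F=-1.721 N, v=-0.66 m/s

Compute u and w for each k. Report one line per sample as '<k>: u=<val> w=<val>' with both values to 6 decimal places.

0: u=-1.920119 w=-1.189595

k=0: b·v=11.1×(-0.66)=-7.326000; √(2b)=4.711688; u=(-7.326000+(-1.721))/4.711688=-1.920119, w=(-7.326000−(-1.721))/4.711688=-1.189595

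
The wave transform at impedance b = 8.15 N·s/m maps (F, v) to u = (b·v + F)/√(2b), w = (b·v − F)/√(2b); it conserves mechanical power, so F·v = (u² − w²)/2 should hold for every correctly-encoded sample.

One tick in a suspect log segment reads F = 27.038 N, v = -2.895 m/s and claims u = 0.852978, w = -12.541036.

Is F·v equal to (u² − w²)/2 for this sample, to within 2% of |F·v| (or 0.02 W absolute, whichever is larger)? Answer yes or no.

F·v = 27.038×(-2.895) = -78.275010 W.
(u² − w²)/2 = (0.727571 − 157.277584)/2 = -78.275006 W.
|Δ| = 0.000004;  2% of max(1, |F·v|) = 1.565500.

yes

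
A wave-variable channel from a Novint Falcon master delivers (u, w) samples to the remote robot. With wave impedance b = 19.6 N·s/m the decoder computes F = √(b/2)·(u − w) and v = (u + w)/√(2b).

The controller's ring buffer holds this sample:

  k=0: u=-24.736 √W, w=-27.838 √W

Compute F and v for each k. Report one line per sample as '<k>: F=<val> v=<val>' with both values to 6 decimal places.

0: F=9.710796 v=-8.397074

k=0: u−w=3.102000, u+w=-52.574000; √(b/2)=3.130495, √(2b)=6.260990; F=3.130495×3.102=9.710796, v=-52.574000/6.260990=-8.397074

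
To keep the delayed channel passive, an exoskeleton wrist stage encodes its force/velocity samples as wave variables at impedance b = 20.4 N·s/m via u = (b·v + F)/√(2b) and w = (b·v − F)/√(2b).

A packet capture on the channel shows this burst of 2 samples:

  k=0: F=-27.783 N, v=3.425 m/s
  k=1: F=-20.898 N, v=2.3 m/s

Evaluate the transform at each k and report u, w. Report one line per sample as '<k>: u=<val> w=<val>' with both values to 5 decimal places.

0: u=6.58898 w=15.28817
1: u=4.07390 w=10.61732

k=0: b·v=20.4×3.425=69.87000; √(2b)=6.38749; u=(69.87000+(-27.783))/6.38749=6.58898, w=(69.87000−(-27.783))/6.38749=15.28817
k=1: b·v=20.4×2.3=46.92000; √(2b)=6.38749; u=(46.92000+(-20.898))/6.38749=4.07390, w=(46.92000−(-20.898))/6.38749=10.61732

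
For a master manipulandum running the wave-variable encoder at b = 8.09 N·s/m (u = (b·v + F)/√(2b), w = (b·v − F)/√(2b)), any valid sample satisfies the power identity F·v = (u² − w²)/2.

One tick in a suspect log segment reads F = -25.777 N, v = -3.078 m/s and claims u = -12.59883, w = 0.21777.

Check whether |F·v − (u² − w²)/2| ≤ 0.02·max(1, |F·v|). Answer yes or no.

yes

F·v = (-25.777)×(-3.078) = 79.3416 W.
(u² − w²)/2 = (158.7305 − 0.0474)/2 = 79.3415 W.
|Δ| = 0.0001;  2% of max(1, |F·v|) = 1.5868.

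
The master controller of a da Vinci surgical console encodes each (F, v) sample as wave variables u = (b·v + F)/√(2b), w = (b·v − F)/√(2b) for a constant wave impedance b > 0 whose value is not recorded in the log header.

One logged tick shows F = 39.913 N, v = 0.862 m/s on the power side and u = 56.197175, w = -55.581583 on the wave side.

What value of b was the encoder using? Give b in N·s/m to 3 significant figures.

u + w = 0.615592;  u + w = √(2b)·v, so √(2b) = 0.615592/0.862 = 0.714144.
b = (√(2b))²/2 = 0.510001/2 = 0.255001.
(Check via u − w = 2F/√(2b): u − w = 111.778758, 2F/√(2b) = 111.778600.)

b = 0.255 N·s/m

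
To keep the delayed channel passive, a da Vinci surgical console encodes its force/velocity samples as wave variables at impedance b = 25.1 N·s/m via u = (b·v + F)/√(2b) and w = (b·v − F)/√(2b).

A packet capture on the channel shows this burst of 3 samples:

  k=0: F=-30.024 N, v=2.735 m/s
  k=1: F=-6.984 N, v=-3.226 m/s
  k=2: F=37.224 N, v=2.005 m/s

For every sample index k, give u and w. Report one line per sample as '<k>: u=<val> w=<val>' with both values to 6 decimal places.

k=0: b·v=25.1×2.735=68.648500; √(2b)=7.085196; u=(68.648500+(-30.024))/7.085196=5.451437, w=(68.648500−(-30.024))/7.085196=13.926573
k=1: b·v=25.1×(-3.226)=-80.972600; √(2b)=7.085196; u=(-80.972600+(-6.984))/7.085196=-12.414138, w=(-80.972600−(-6.984))/7.085196=-10.442704
k=2: b·v=25.1×2.005=50.325500; √(2b)=7.085196; u=(50.325500+37.224)/7.085196=12.356680, w=(50.325500−37.224)/7.085196=1.849137

0: u=5.451437 w=13.926573
1: u=-12.414138 w=-10.442704
2: u=12.356680 w=1.849137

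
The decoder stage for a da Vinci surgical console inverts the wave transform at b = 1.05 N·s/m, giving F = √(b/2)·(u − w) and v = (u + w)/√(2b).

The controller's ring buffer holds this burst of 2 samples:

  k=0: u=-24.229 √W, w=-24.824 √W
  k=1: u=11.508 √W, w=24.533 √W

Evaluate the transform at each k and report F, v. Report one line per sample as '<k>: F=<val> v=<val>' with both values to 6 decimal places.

0: F=0.431118 v=-33.849786
1: F=-9.437509 v=24.870653

k=0: u−w=0.595000, u+w=-49.053000; √(b/2)=0.724569, √(2b)=1.449138; F=0.724569×0.595=0.431118, v=-49.053000/1.449138=-33.849786
k=1: u−w=-13.025000, u+w=36.041000; √(b/2)=0.724569, √(2b)=1.449138; F=0.724569×(-13.025)=-9.437509, v=36.041000/1.449138=24.870653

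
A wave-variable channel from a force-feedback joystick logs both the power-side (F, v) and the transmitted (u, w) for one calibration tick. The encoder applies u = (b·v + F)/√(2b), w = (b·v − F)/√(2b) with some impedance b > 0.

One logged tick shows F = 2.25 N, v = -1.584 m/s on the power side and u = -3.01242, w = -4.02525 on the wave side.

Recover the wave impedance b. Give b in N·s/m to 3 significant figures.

b = 9.87 N·s/m

u + w = -7.03767;  u + w = √(2b)·v, so √(2b) = -7.03767/(-1.584) = 4.44297.
b = (√(2b))²/2 = 19.74001/2 = 9.87001.
(Check via u − w = 2F/√(2b): u − w = 1.01283, 2F/√(2b) = 1.01284.)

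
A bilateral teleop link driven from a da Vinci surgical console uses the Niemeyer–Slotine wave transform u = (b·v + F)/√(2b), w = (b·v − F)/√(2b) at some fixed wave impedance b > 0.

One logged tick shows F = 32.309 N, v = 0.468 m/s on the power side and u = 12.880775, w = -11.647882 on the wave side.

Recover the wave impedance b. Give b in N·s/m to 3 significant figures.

b = 3.47 N·s/m

u + w = 1.232893;  u + w = √(2b)·v, so √(2b) = 1.232893/0.468 = 2.634387.
b = (√(2b))²/2 = 6.939994/2 = 3.469997.
(Check via u − w = 2F/√(2b): u − w = 24.528657, 2F/√(2b) = 24.528669.)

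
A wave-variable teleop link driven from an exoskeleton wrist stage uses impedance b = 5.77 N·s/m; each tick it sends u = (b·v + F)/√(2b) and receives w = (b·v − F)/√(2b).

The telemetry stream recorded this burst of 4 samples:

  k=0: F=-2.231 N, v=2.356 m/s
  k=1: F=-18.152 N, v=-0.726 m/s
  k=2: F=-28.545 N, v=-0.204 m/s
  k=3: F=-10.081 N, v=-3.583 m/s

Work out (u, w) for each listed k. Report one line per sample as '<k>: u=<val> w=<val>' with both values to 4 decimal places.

k=0: b·v=5.77×2.356=13.5941; √(2b)=3.3971; u=(13.5941+(-2.231))/3.3971=3.3450, w=(13.5941−(-2.231))/3.3971=4.6585
k=1: b·v=5.77×(-0.726)=-4.1890; √(2b)=3.3971; u=(-4.1890+(-18.152))/3.3971=-6.5766, w=(-4.1890−(-18.152))/3.3971=4.1103
k=2: b·v=5.77×(-0.204)=-1.1771; √(2b)=3.3971; u=(-1.1771+(-28.545))/3.3971=-8.7494, w=(-1.1771−(-28.545))/3.3971=8.0564
k=3: b·v=5.77×(-3.583)=-20.6739; √(2b)=3.3971; u=(-20.6739+(-10.081))/3.3971=-9.0534, w=(-20.6739−(-10.081))/3.3971=-3.1183

0: u=3.3450 w=4.6585
1: u=-6.5766 w=4.1103
2: u=-8.7494 w=8.0564
3: u=-9.0534 w=-3.1183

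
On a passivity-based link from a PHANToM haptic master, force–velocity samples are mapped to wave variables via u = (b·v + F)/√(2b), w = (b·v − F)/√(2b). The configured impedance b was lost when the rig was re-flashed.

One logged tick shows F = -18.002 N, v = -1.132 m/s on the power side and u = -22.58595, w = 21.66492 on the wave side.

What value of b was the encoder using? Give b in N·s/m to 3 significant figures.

u + w = -0.9210;  u + w = √(2b)·v, so √(2b) = -0.9210/(-1.132) = 0.8136.
b = (√(2b))²/2 = 0.6620/2 = 0.3310.
(Check via u − w = 2F/√(2b): u − w = -44.2509, 2F/√(2b) = -44.2510.)

b = 0.331 N·s/m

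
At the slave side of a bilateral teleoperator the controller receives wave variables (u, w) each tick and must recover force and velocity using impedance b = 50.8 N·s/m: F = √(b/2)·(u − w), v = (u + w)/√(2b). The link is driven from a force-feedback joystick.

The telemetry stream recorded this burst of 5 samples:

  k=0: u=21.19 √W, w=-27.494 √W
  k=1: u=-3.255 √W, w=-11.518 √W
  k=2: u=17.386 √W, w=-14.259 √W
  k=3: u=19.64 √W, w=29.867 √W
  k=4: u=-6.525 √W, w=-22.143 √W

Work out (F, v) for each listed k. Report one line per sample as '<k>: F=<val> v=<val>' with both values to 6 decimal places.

k=0: u−w=48.684000, u+w=-6.304000; √(b/2)=5.039841, √(2b)=10.079683; F=5.039841×48.684=245.359632, v=-6.304000/10.079683=-0.625417
k=1: u−w=8.263000, u+w=-14.773000; √(b/2)=5.039841, √(2b)=10.079683; F=5.039841×8.263=41.644208, v=-14.773000/10.079683=-1.465622
k=2: u−w=31.645000, u+w=3.127000; √(b/2)=5.039841, √(2b)=10.079683; F=5.039841×31.645=159.485777, v=3.127000/10.079683=0.310228
k=3: u−w=-10.227000, u+w=49.507000; √(b/2)=5.039841, √(2b)=10.079683; F=5.039841×(-10.227)=-51.542457, v=49.507000/10.079683=4.911563
k=4: u−w=15.618000, u+w=-28.668000; √(b/2)=5.039841, √(2b)=10.079683; F=5.039841×15.618=78.712241, v=-28.668000/10.079683=-2.844137

0: F=245.359632 v=-0.625417
1: F=41.644208 v=-1.465622
2: F=159.485777 v=0.310228
3: F=-51.542457 v=4.911563
4: F=78.712241 v=-2.844137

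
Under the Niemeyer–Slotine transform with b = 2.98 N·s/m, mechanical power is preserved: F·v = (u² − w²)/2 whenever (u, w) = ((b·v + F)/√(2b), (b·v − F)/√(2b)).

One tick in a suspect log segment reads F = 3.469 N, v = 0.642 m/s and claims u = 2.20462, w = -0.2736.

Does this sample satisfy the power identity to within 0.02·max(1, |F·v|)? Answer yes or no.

F·v = 3.469×0.642 = 2.22710 W.
(u² − w²)/2 = (4.86035 − 0.07486)/2 = 2.39275 W.
|Δ| = 0.16565;  2% of max(1, |F·v|) = 0.04454.

no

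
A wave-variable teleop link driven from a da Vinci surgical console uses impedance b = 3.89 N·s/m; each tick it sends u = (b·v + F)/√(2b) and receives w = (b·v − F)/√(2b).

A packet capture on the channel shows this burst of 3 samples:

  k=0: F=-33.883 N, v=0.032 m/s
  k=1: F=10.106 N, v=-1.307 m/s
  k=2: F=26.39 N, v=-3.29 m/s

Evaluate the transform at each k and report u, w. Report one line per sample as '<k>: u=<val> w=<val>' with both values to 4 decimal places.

0: u=-12.1030 w=12.1923
1: u=1.8004 w=-5.4460
2: u=4.8729 w=-14.0496

k=0: b·v=3.89×0.032=0.1245; √(2b)=2.7893; u=(0.1245+(-33.883))/2.7893=-12.1030, w=(0.1245−(-33.883))/2.7893=12.1923
k=1: b·v=3.89×(-1.307)=-5.0842; √(2b)=2.7893; u=(-5.0842+10.106)/2.7893=1.8004, w=(-5.0842−10.106)/2.7893=-5.4460
k=2: b·v=3.89×(-3.29)=-12.7981; √(2b)=2.7893; u=(-12.7981+26.39)/2.7893=4.8729, w=(-12.7981−26.39)/2.7893=-14.0496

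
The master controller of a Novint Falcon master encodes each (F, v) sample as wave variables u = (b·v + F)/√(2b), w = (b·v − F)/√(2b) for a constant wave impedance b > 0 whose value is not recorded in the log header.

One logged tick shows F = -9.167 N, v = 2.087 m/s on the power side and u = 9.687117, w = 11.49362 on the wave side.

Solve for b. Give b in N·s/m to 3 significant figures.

b = 51.5 N·s/m

u + w = 21.180737;  u + w = √(2b)·v, so √(2b) = 21.180737/2.087 = 10.148892.
b = (√(2b))²/2 = 103.000003/2 = 51.500001.
(Check via u − w = 2F/√(2b): u − w = -1.806503, 2F/√(2b) = -1.806503.)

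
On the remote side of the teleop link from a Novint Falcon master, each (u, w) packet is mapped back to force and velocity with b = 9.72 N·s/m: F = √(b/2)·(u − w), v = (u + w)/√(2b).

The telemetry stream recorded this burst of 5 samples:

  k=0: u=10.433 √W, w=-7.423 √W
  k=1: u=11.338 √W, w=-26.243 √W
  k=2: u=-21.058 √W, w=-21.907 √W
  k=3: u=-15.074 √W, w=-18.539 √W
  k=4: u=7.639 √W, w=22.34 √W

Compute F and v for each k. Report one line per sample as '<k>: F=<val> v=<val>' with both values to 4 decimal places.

k=0: u−w=17.8560, u+w=3.0100; √(b/2)=2.2045, √(2b)=4.4091; F=2.2045×17.856=39.3643, v=3.0100/4.4091=0.6827
k=1: u−w=37.5810, u+w=-14.9050; √(b/2)=2.2045, √(2b)=4.4091; F=2.2045×37.581=82.8488, v=-14.9050/4.4091=-3.3805
k=2: u−w=0.8490, u+w=-42.9650; √(b/2)=2.2045, √(2b)=4.4091; F=2.2045×0.849=1.8717, v=-42.9650/4.4091=-9.7447
k=3: u−w=3.4650, u+w=-33.6130; √(b/2)=2.2045, √(2b)=4.4091; F=2.2045×3.465=7.6387, v=-33.6130/4.4091=-7.6236
k=4: u−w=-14.7010, u+w=29.9790; √(b/2)=2.2045, √(2b)=4.4091; F=2.2045×(-14.701)=-32.4090, v=29.9790/4.4091=6.7994

0: F=39.3643 v=0.6827
1: F=82.8488 v=-3.3805
2: F=1.8717 v=-9.7447
3: F=7.6387 v=-7.6236
4: F=-32.4090 v=6.7994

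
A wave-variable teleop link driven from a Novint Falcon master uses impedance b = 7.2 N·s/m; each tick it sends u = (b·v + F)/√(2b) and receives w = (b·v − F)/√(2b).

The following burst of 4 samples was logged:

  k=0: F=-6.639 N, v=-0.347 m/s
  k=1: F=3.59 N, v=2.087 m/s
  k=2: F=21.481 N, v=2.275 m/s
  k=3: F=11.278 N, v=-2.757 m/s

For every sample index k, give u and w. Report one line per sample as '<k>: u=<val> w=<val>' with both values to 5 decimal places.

0: u=-2.40792 w=1.09114
1: u=4.90585 w=3.01376
2: u=9.97725 w=-1.34423
3: u=-2.25903 w=-8.20305

k=0: b·v=7.2×(-0.347)=-2.49840; √(2b)=3.79473; u=(-2.49840+(-6.639))/3.79473=-2.40792, w=(-2.49840−(-6.639))/3.79473=1.09114
k=1: b·v=7.2×2.087=15.02640; √(2b)=3.79473; u=(15.02640+3.59)/3.79473=4.90585, w=(15.02640−3.59)/3.79473=3.01376
k=2: b·v=7.2×2.275=16.38000; √(2b)=3.79473; u=(16.38000+21.481)/3.79473=9.97725, w=(16.38000−21.481)/3.79473=-1.34423
k=3: b·v=7.2×(-2.757)=-19.85040; √(2b)=3.79473; u=(-19.85040+11.278)/3.79473=-2.25903, w=(-19.85040−11.278)/3.79473=-8.20305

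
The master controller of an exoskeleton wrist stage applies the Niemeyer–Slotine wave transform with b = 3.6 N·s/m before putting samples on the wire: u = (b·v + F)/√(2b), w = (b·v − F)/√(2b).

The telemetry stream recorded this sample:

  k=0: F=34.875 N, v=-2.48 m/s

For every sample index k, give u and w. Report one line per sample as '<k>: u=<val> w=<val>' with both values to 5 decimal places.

0: u=9.66988 w=-16.32441

k=0: b·v=3.6×(-2.48)=-8.92800; √(2b)=2.68328; u=(-8.92800+34.875)/2.68328=9.66988, w=(-8.92800−34.875)/2.68328=-16.32441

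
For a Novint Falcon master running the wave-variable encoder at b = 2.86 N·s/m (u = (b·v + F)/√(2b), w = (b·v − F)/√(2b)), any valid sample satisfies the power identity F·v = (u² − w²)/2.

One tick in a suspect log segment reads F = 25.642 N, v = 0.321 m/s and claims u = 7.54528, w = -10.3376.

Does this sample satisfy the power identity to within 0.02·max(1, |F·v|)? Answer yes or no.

F·v = 25.642×0.321 = 8.2311 W.
(u² − w²)/2 = (56.9313 − 106.8660)/2 = -24.9674 W.
|Δ| = 33.1984;  2% of max(1, |F·v|) = 0.1646.

no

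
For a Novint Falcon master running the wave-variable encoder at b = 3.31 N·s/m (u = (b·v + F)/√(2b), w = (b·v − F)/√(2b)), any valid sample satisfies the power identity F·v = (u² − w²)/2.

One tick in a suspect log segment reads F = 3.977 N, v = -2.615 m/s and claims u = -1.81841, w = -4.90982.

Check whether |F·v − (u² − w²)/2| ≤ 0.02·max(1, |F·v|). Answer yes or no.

yes

F·v = 3.977×(-2.615) = -10.3999 W.
(u² − w²)/2 = (3.3066 − 24.1063)/2 = -10.3999 W.
|Δ| = 0.0000;  2% of max(1, |F·v|) = 0.2080.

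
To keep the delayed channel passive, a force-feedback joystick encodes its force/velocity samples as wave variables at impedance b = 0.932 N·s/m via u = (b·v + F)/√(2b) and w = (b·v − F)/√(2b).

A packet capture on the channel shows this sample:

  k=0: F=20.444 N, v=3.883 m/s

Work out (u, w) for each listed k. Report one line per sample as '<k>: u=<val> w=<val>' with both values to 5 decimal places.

0: u=17.62487 w=-12.32348

k=0: b·v=0.932×3.883=3.61896; √(2b)=1.36528; u=(3.61896+20.444)/1.36528=17.62487, w=(3.61896−20.444)/1.36528=-12.32348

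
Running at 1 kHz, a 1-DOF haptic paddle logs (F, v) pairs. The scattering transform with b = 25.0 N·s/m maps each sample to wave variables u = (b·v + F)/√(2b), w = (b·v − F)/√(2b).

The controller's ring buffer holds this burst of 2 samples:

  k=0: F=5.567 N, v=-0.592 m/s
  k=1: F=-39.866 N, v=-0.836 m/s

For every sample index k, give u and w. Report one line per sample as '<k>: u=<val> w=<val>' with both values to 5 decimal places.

0: u=-1.30574 w=-2.88033
1: u=-8.59361 w=2.68220

k=0: b·v=25.0×(-0.592)=-14.80000; √(2b)=7.07107; u=(-14.80000+5.567)/7.07107=-1.30574, w=(-14.80000−5.567)/7.07107=-2.88033
k=1: b·v=25.0×(-0.836)=-20.90000; √(2b)=7.07107; u=(-20.90000+(-39.866))/7.07107=-8.59361, w=(-20.90000−(-39.866))/7.07107=2.68220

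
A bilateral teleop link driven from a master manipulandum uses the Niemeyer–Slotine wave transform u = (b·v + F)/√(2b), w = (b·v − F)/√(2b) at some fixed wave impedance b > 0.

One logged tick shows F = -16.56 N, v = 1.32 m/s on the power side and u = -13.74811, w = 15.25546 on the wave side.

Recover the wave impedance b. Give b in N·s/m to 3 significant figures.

u + w = 1.5073;  u + w = √(2b)·v, so √(2b) = 1.5073/1.32 = 1.1419.
b = (√(2b))²/2 = 1.3040/2 = 0.6520.
(Check via u − w = 2F/√(2b): u − w = -29.0036, 2F/√(2b) = -29.0035.)

b = 0.652 N·s/m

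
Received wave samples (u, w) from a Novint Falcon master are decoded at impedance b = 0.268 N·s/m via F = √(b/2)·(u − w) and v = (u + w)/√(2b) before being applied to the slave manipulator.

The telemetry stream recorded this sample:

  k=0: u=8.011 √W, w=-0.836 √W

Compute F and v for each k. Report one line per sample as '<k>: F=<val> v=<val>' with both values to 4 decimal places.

k=0: u−w=8.8470, u+w=7.1750; √(b/2)=0.3661, √(2b)=0.7321; F=0.3661×8.847=3.2385, v=7.1750/0.7321=9.8003

0: F=3.2385 v=9.8003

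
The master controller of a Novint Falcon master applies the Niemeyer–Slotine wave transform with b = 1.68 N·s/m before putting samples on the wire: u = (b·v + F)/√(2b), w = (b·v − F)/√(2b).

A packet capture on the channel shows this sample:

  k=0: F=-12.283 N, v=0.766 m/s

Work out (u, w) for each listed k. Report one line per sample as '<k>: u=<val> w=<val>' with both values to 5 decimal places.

k=0: b·v=1.68×0.766=1.28688; √(2b)=1.83303; u=(1.28688+(-12.283))/1.83303=-5.99888, w=(1.28688−(-12.283))/1.83303=7.40298

0: u=-5.99888 w=7.40298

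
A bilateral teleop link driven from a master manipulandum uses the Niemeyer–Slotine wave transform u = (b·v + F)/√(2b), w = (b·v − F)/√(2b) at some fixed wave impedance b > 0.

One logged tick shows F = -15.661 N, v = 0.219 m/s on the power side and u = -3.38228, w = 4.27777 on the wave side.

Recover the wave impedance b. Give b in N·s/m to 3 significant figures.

u + w = 0.89549;  u + w = √(2b)·v, so √(2b) = 0.89549/0.219 = 4.08900.
b = (√(2b))²/2 = 16.71988/2 = 8.35994.
(Check via u − w = 2F/√(2b): u − w = -7.66005, 2F/√(2b) = -7.66007.)

b = 8.36 N·s/m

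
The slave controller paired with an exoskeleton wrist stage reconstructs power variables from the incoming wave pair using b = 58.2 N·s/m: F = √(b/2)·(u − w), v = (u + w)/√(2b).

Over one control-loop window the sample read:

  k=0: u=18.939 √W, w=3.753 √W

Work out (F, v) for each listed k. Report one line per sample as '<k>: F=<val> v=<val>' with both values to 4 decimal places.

0: F=81.9200 v=2.1033

k=0: u−w=15.1860, u+w=22.6920; √(b/2)=5.3944, √(2b)=10.7889; F=5.3944×15.186=81.9200, v=22.6920/10.7889=2.1033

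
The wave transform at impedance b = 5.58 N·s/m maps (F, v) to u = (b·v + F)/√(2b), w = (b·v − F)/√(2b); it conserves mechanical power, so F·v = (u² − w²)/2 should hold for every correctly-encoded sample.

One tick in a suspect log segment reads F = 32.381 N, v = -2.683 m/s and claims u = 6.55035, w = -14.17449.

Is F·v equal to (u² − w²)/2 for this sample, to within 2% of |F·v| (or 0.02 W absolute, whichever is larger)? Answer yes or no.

no

F·v = 32.381×(-2.683) = -86.87822 W.
(u² − w²)/2 = (42.90709 − 200.91617)/2 = -79.00454 W.
|Δ| = 7.87368;  2% of max(1, |F·v|) = 1.73756.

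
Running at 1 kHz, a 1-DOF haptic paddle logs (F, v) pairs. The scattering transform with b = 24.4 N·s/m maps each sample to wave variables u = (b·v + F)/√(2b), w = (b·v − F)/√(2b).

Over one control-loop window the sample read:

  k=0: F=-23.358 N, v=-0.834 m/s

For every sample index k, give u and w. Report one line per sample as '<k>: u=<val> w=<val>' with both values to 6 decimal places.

0: u=-6.256725 w=0.430651

k=0: b·v=24.4×(-0.834)=-20.349600; √(2b)=6.985700; u=(-20.349600+(-23.358))/6.985700=-6.256725, w=(-20.349600−(-23.358))/6.985700=0.430651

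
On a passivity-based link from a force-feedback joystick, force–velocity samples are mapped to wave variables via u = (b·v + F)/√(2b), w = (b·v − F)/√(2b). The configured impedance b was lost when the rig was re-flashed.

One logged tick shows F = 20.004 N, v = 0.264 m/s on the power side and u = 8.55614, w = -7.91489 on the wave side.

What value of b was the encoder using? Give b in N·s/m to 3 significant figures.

u + w = 0.6412;  u + w = √(2b)·v, so √(2b) = 0.6412/0.264 = 2.4290.
b = (√(2b))²/2 = 5.8999/2 = 2.9500.
(Check via u − w = 2F/√(2b): u − w = 16.4710, 2F/√(2b) = 16.4711.)

b = 2.95 N·s/m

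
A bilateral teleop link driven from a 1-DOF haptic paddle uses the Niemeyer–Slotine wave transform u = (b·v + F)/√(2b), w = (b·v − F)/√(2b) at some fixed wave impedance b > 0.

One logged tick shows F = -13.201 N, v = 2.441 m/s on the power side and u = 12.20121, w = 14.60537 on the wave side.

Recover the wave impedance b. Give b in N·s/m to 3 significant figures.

b = 60.3 N·s/m

u + w = 26.80658;  u + w = √(2b)·v, so √(2b) = 26.80658/2.441 = 10.98180.
b = (√(2b))²/2 = 120.59999/2 = 60.29999.
(Check via u − w = 2F/√(2b): u − w = -2.40416, 2F/√(2b) = -2.40416.)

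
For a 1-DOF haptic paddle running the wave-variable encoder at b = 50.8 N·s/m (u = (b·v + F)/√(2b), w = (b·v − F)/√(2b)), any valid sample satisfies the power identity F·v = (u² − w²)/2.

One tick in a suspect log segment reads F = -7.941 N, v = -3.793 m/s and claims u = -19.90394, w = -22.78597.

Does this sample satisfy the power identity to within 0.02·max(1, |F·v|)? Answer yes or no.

F·v = (-7.941)×(-3.793) = 30.12021 W.
(u² − w²)/2 = (396.16683 − 519.20043)/2 = -61.51680 W.
|Δ| = 91.63701;  2% of max(1, |F·v|) = 0.60240.

no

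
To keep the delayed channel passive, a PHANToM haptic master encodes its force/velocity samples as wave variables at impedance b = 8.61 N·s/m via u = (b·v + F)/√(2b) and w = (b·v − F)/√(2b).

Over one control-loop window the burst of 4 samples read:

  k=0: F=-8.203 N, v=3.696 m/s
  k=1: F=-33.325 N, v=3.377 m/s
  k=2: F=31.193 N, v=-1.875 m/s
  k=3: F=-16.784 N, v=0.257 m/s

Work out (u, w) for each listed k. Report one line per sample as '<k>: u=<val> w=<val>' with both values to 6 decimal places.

k=0: b·v=8.61×3.696=31.822560; √(2b)=4.149699; u=(31.822560+(-8.203))/4.149699=5.691873, w=(31.822560−(-8.203))/4.149699=9.645413
k=1: b·v=8.61×3.377=29.075970; √(2b)=4.149699; u=(29.075970+(-33.325))/4.149699=-1.023937, w=(29.075970−(-33.325))/4.149699=15.037470
k=2: b·v=8.61×(-1.875)=-16.143750; √(2b)=4.149699; u=(-16.143750+31.193)/4.149699=3.626589, w=(-16.143750−31.193)/4.149699=-11.407274
k=3: b·v=8.61×0.257=2.212770; √(2b)=4.149699; u=(2.212770+(-16.784))/4.149699=-3.511395, w=(2.212770−(-16.784))/4.149699=4.577867

0: u=5.691873 w=9.645413
1: u=-1.023937 w=15.037470
2: u=3.626589 w=-11.407274
3: u=-3.511395 w=4.577867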